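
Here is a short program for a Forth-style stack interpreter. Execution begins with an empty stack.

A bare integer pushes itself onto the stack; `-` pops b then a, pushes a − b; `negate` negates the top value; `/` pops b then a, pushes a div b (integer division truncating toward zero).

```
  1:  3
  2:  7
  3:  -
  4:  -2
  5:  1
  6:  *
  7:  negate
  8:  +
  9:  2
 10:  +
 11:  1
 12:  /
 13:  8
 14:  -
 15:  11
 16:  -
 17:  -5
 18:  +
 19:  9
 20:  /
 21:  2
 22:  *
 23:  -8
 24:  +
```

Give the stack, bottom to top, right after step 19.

3      : 3
7      : 3 7
-      : -4
-2     : -4 -2
1      : -4 -2 1
*      : -4 -2
negate : -4 2
+      : -2
2      : -2 2
+      : 0
1      : 0 1
/      : 0
8      : 0 8
-      : -8
11     : -8 11
-      : -19
-5     : -19 -5
+      : -24
9      : -24 9

[-24, 9]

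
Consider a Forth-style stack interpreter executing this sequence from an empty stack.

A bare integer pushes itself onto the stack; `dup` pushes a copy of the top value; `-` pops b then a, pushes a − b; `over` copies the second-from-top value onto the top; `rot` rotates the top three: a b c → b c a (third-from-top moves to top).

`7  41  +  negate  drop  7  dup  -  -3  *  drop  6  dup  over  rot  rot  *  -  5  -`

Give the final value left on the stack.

-35

7       [7]
41      [7, 41]
+       [48]
negate  [-48]
drop    []
7       [7]
dup     [7, 7]
-       [0]
-3      [0, -3]
*       [0]
drop    []
6       [6]
dup     [6, 6]
over    [6, 6, 6]
rot     [6, 6, 6]
rot     [6, 6, 6]
*       [6, 36]
-       [-30]
5       [-30, 5]
-       [-35]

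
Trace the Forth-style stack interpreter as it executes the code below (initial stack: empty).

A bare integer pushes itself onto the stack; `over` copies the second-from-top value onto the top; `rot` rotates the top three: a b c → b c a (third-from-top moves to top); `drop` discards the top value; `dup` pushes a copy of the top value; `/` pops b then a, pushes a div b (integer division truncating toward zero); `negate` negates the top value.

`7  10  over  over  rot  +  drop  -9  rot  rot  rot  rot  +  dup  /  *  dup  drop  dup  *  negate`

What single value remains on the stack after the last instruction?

-49

7      -> [7]
10     -> [7, 10]
over   -> [7, 10, 7]
over   -> [7, 10, 7, 10]
rot    -> [7, 7, 10, 10]
+      -> [7, 7, 20]
drop   -> [7, 7]
-9     -> [7, 7, -9]
rot    -> [7, -9, 7]
rot    -> [-9, 7, 7]
rot    -> [7, 7, -9]
rot    -> [7, -9, 7]
+      -> [7, -2]
dup    -> [7, -2, -2]
/      -> [7, 1]
*      -> [7]
dup    -> [7, 7]
drop   -> [7]
dup    -> [7, 7]
*      -> [49]
negate -> [-49]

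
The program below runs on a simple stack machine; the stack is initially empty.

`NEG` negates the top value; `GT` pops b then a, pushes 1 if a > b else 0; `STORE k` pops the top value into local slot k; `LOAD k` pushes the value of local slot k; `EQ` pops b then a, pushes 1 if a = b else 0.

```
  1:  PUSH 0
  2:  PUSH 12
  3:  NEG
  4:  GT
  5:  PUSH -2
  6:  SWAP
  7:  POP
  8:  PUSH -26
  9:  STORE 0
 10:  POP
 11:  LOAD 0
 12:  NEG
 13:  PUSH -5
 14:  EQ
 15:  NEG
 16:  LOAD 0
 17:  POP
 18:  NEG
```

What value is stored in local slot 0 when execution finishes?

-26

PUSH 0    [0]
PUSH 12   [0, 12]
NEG       [0, -12]
GT        [1]
PUSH -2   [1, -2]
SWAP      [-2, 1]
POP       [-2]
PUSH -26  [-2, -26]
STORE 0   [-2]
POP       []
LOAD 0    [-26]
NEG       [26]
PUSH -5   [26, -5]
EQ        [0]
NEG       [0]
LOAD 0    [0, -26]
POP       [0]
NEG       [0]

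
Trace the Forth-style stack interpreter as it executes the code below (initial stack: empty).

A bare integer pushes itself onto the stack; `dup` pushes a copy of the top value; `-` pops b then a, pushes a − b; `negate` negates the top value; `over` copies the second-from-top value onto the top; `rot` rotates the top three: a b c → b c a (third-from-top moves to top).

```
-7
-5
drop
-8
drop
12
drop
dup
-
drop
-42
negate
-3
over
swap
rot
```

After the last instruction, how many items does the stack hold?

-7     -> [-7]
-5     -> [-7, -5]
drop   -> [-7]
-8     -> [-7, -8]
drop   -> [-7]
12     -> [-7, 12]
drop   -> [-7]
dup    -> [-7, -7]
-      -> [0]
drop   -> []
-42    -> [-42]
negate -> [42]
-3     -> [42, -3]
over   -> [42, -3, 42]
swap   -> [42, 42, -3]
rot    -> [42, -3, 42]

3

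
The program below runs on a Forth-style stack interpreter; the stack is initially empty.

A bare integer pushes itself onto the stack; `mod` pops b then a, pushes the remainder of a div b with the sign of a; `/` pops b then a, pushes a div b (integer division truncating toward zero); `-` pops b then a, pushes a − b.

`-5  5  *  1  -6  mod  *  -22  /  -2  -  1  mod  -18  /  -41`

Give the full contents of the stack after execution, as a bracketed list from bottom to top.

[0, -41]

-5  : [-5]
5   : [-5, 5]
*   : [-25]
1   : [-25, 1]
-6  : [-25, 1, -6]
mod : [-25, 1]
*   : [-25]
-22 : [-25, -22]
/   : [1]
-2  : [1, -2]
-   : [3]
1   : [3, 1]
mod : [0]
-18 : [0, -18]
/   : [0]
-41 : [0, -41]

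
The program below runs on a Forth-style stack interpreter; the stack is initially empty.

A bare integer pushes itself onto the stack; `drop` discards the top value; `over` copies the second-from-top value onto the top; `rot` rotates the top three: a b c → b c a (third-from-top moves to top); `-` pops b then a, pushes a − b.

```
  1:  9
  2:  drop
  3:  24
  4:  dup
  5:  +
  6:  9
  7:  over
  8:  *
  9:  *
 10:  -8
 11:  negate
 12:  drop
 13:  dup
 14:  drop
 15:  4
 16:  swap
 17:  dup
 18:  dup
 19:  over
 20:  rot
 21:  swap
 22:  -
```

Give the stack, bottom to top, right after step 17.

9      → [9]
drop   → []
24     → [24]
dup    → [24, 24]
+      → [48]
9      → [48, 9]
over   → [48, 9, 48]
*      → [48, 432]
*      → [20736]
-8     → [20736, -8]
negate → [20736, 8]
drop   → [20736]
dup    → [20736, 20736]
drop   → [20736]
4      → [20736, 4]
swap   → [4, 20736]
dup    → [4, 20736, 20736]

[4, 20736, 20736]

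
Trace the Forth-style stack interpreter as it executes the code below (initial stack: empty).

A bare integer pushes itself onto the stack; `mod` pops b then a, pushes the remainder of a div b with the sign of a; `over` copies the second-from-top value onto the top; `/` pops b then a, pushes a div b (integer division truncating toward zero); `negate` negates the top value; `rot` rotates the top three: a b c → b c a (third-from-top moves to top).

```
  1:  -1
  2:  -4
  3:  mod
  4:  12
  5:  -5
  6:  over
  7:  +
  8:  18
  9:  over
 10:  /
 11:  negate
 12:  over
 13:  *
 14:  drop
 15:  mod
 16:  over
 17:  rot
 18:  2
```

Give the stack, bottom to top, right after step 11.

[-1, 12, 7, -2]

-1      [-1]
-4      [-1, -4]
mod     [-1]
12      [-1, 12]
-5      [-1, 12, -5]
over    [-1, 12, -5, 12]
+       [-1, 12, 7]
18      [-1, 12, 7, 18]
over    [-1, 12, 7, 18, 7]
/       [-1, 12, 7, 2]
negate  [-1, 12, 7, -2]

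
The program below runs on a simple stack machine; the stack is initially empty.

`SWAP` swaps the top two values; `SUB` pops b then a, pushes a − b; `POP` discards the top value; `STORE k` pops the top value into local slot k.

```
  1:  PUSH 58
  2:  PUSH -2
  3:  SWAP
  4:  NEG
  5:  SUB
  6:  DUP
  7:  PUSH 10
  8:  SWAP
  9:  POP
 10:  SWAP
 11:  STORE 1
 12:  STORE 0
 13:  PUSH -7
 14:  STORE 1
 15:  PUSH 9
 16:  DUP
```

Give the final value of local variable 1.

-7

PUSH 58  58
PUSH -2  58 -2
SWAP     -2 58
NEG      -2 -58
SUB      56
DUP      56 56
PUSH 10  56 56 10
SWAP     56 10 56
POP      56 10
SWAP     10 56
STORE 1  10
STORE 0  (empty)
PUSH -7  -7
STORE 1  (empty)
PUSH 9   9
DUP      9 9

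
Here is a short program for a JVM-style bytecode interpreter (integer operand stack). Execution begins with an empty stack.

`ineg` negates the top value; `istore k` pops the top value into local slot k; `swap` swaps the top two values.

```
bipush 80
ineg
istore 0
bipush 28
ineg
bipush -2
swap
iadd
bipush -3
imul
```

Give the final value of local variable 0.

-80

bipush 80  [80]
ineg       [-80]
istore 0   []
bipush 28  [28]
ineg       [-28]
bipush -2  [-28, -2]
swap       [-2, -28]
iadd       [-30]
bipush -3  [-30, -3]
imul       [90]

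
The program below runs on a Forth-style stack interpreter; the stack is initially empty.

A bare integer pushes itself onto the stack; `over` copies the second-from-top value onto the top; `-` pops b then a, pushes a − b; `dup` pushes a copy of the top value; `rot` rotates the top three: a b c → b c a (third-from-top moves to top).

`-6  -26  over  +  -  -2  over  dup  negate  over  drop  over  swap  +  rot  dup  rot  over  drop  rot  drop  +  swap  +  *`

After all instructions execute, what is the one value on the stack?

624

-6     -> -6
-26    -> -6 -26
over   -> -6 -26 -6
+      -> -6 -32
-      -> 26
-2     -> 26 -2
over   -> 26 -2 26
dup    -> 26 -2 26 26
negate -> 26 -2 26 -26
over   -> 26 -2 26 -26 26
drop   -> 26 -2 26 -26
over   -> 26 -2 26 -26 26
swap   -> 26 -2 26 26 -26
+      -> 26 -2 26 0
rot    -> 26 26 0 -2
dup    -> 26 26 0 -2 -2
rot    -> 26 26 -2 -2 0
over   -> 26 26 -2 -2 0 -2
drop   -> 26 26 -2 -2 0
rot    -> 26 26 -2 0 -2
drop   -> 26 26 -2 0
+      -> 26 26 -2
swap   -> 26 -2 26
+      -> 26 24
*      -> 624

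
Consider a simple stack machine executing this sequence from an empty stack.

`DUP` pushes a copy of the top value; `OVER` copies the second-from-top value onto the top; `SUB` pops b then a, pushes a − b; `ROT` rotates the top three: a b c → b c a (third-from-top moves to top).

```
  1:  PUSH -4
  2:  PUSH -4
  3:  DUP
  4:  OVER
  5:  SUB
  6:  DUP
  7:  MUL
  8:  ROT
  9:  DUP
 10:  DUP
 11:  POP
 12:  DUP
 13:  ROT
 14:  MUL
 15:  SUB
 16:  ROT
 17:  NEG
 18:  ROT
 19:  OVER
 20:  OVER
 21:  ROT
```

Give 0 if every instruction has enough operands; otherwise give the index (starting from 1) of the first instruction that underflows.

0

PUSH -4 : [-4]
PUSH -4 : [-4, -4]
DUP     : [-4, -4, -4]
OVER    : [-4, -4, -4, -4]
SUB     : [-4, -4, 0]
DUP     : [-4, -4, 0, 0]
MUL     : [-4, -4, 0]
ROT     : [-4, 0, -4]
DUP     : [-4, 0, -4, -4]
DUP     : [-4, 0, -4, -4, -4]
POP     : [-4, 0, -4, -4]
DUP     : [-4, 0, -4, -4, -4]
ROT     : [-4, 0, -4, -4, -4]
MUL     : [-4, 0, -4, 16]
SUB     : [-4, 0, -20]
ROT     : [0, -20, -4]
NEG     : [0, -20, 4]
ROT     : [-20, 4, 0]
OVER    : [-20, 4, 0, 4]
OVER    : [-20, 4, 0, 4, 0]
ROT     : [-20, 4, 4, 0, 0]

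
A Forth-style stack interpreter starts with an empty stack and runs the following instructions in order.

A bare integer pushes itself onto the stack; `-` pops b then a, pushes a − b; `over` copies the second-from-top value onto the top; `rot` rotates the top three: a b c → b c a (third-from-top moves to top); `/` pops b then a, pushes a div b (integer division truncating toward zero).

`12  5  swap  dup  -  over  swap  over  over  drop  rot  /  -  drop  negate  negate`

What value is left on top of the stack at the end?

12      12
5       12 5
swap    5 12
dup     5 12 12
-       5 0
over    5 0 5
swap    5 5 0
over    5 5 0 5
over    5 5 0 5 0
drop    5 5 0 5
rot     5 0 5 5
/       5 0 1
-       5 -1
drop    5
negate  -5
negate  5

5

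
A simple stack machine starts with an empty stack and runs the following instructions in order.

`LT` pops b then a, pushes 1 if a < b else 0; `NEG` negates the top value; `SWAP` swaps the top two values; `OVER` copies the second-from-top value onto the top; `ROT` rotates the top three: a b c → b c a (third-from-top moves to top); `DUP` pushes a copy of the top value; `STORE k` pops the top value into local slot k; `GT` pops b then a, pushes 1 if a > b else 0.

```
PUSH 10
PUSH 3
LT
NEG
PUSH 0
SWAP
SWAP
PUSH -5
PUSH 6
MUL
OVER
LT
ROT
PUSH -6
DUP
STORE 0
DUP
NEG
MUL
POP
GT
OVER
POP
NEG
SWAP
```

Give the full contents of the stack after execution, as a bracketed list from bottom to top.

PUSH 10 : 10
PUSH 3  : 10 3
LT      : 0
NEG     : 0
PUSH 0  : 0 0
SWAP    : 0 0
SWAP    : 0 0
PUSH -5 : 0 0 -5
PUSH 6  : 0 0 -5 6
MUL     : 0 0 -30
OVER    : 0 0 -30 0
LT      : 0 0 1
ROT     : 0 1 0
PUSH -6 : 0 1 0 -6
DUP     : 0 1 0 -6 -6
STORE 0 : 0 1 0 -6
DUP     : 0 1 0 -6 -6
NEG     : 0 1 0 -6 6
MUL     : 0 1 0 -36
POP     : 0 1 0
GT      : 0 1
OVER    : 0 1 0
POP     : 0 1
NEG     : 0 -1
SWAP    : -1 0

[-1, 0]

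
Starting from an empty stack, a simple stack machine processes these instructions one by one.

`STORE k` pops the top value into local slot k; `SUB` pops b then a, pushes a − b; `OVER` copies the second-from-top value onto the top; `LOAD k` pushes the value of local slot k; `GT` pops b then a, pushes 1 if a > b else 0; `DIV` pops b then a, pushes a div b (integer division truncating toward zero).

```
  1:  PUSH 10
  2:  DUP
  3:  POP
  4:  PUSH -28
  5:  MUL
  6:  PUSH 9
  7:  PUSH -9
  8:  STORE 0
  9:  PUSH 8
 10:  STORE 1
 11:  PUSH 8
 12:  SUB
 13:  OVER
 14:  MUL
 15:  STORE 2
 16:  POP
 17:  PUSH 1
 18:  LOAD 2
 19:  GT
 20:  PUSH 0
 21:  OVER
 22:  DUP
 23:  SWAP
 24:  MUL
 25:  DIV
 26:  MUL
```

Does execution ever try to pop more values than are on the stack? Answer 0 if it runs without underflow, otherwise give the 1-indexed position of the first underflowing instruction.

0

PUSH 10  → [10]
DUP      → [10, 10]
POP      → [10]
PUSH -28 → [10, -28]
MUL      → [-280]
PUSH 9   → [-280, 9]
PUSH -9  → [-280, 9, -9]
STORE 0  → [-280, 9]
PUSH 8   → [-280, 9, 8]
STORE 1  → [-280, 9]
PUSH 8   → [-280, 9, 8]
SUB      → [-280, 1]
OVER     → [-280, 1, -280]
MUL      → [-280, -280]
STORE 2  → [-280]
POP      → []
PUSH 1   → [1]
LOAD 2   → [1, -280]
GT       → [1]
PUSH 0   → [1, 0]
OVER     → [1, 0, 1]
DUP      → [1, 0, 1, 1]
SWAP     → [1, 0, 1, 1]
MUL      → [1, 0, 1]
DIV      → [1, 0]
MUL      → [0]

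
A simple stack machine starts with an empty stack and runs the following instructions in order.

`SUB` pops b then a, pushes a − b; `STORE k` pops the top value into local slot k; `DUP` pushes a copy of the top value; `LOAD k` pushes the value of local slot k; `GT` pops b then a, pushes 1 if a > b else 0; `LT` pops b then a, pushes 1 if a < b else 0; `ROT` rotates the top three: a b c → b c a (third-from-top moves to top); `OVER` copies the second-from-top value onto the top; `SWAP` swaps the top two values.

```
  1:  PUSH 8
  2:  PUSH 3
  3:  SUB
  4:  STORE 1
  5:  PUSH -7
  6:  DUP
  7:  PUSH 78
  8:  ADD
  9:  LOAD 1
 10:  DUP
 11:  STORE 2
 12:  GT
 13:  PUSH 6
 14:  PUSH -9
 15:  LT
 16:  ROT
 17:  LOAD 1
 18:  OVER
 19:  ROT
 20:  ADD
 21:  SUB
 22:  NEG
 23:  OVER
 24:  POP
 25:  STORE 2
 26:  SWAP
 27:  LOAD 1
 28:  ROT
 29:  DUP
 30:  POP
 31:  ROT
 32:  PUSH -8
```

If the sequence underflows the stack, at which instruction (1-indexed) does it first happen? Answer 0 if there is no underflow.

0

PUSH 8  -> 8
PUSH 3  -> 8 3
SUB     -> 5
STORE 1 -> (empty)
PUSH -7 -> -7
DUP     -> -7 -7
PUSH 78 -> -7 -7 78
ADD     -> -7 71
LOAD 1  -> -7 71 5
DUP     -> -7 71 5 5
STORE 2 -> -7 71 5
GT      -> -7 1
PUSH 6  -> -7 1 6
PUSH -9 -> -7 1 6 -9
LT      -> -7 1 0
ROT     -> 1 0 -7
LOAD 1  -> 1 0 -7 5
OVER    -> 1 0 -7 5 -7
ROT     -> 1 0 5 -7 -7
ADD     -> 1 0 5 -14
SUB     -> 1 0 19
NEG     -> 1 0 -19
OVER    -> 1 0 -19 0
POP     -> 1 0 -19
STORE 2 -> 1 0
SWAP    -> 0 1
LOAD 1  -> 0 1 5
ROT     -> 1 5 0
DUP     -> 1 5 0 0
POP     -> 1 5 0
ROT     -> 5 0 1
PUSH -8 -> 5 0 1 -8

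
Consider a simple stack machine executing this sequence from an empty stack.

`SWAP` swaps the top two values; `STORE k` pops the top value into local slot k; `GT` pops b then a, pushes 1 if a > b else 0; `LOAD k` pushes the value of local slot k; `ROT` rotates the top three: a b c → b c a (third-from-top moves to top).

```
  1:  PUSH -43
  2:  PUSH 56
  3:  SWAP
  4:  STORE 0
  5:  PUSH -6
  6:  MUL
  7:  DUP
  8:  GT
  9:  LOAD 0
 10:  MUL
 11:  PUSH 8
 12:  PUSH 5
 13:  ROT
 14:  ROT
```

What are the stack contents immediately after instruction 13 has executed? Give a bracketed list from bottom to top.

PUSH -43  -43
PUSH 56   -43 56
SWAP      56 -43
STORE 0   56
PUSH -6   56 -6
MUL       -336
DUP       -336 -336
GT        0
LOAD 0    0 -43
MUL       0
PUSH 8    0 8
PUSH 5    0 8 5
ROT       8 5 0

[8, 5, 0]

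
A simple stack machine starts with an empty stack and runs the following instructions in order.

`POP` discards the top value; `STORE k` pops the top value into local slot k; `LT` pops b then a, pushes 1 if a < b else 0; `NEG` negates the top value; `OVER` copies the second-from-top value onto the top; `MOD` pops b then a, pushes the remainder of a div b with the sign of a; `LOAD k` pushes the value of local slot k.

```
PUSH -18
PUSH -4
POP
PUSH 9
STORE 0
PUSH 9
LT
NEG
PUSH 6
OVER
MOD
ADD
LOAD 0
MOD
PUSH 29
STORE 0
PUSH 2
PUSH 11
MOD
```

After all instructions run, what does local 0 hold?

PUSH -18 → -18
PUSH -4  → -18 -4
POP      → -18
PUSH 9   → -18 9
STORE 0  → -18
PUSH 9   → -18 9
LT       → 1
NEG      → -1
PUSH 6   → -1 6
OVER     → -1 6 -1
MOD      → -1 0
ADD      → -1
LOAD 0   → -1 9
MOD      → -1
PUSH 29  → -1 29
STORE 0  → -1
PUSH 2   → -1 2
PUSH 11  → -1 2 11
MOD      → -1 2

29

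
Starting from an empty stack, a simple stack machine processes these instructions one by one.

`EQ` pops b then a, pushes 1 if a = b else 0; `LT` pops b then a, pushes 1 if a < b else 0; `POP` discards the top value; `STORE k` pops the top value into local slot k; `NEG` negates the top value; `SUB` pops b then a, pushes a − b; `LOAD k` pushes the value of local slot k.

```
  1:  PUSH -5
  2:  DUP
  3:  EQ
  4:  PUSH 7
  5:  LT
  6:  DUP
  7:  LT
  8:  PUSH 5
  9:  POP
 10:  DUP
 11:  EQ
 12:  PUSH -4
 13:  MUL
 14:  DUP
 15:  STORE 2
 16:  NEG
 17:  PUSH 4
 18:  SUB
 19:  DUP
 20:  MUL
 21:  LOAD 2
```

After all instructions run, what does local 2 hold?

PUSH -5 -> [-5]
DUP     -> [-5, -5]
EQ      -> [1]
PUSH 7  -> [1, 7]
LT      -> [1]
DUP     -> [1, 1]
LT      -> [0]
PUSH 5  -> [0, 5]
POP     -> [0]
DUP     -> [0, 0]
EQ      -> [1]
PUSH -4 -> [1, -4]
MUL     -> [-4]
DUP     -> [-4, -4]
STORE 2 -> [-4]
NEG     -> [4]
PUSH 4  -> [4, 4]
SUB     -> [0]
DUP     -> [0, 0]
MUL     -> [0]
LOAD 2  -> [0, -4]

-4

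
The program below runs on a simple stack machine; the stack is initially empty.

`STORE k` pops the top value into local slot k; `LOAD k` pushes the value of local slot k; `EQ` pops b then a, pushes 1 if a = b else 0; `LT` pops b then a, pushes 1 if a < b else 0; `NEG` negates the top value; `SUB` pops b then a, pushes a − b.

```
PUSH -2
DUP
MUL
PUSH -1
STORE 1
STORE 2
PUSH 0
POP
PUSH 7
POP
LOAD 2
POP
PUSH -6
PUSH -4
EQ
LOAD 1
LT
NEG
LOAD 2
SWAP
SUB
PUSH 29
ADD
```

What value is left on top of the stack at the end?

33

PUSH -2  [-2]
DUP      [-2, -2]
MUL      [4]
PUSH -1  [4, -1]
STORE 1  [4]
STORE 2  []
PUSH 0   [0]
POP      []
PUSH 7   [7]
POP      []
LOAD 2   [4]
POP      []
PUSH -6  [-6]
PUSH -4  [-6, -4]
EQ       [0]
LOAD 1   [0, -1]
LT       [0]
NEG      [0]
LOAD 2   [0, 4]
SWAP     [4, 0]
SUB      [4]
PUSH 29  [4, 29]
ADD      [33]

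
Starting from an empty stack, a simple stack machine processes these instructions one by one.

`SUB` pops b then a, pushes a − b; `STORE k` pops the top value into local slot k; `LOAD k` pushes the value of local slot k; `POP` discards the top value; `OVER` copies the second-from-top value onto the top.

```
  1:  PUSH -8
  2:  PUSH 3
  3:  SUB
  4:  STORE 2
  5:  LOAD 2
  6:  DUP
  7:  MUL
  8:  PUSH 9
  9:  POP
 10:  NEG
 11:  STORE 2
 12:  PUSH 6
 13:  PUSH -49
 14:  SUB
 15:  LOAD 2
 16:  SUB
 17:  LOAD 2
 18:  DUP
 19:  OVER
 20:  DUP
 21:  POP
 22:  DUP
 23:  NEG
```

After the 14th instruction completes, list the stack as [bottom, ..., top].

[55]

PUSH -8   [-8]
PUSH 3    [-8, 3]
SUB       [-11]
STORE 2   []
LOAD 2    [-11]
DUP       [-11, -11]
MUL       [121]
PUSH 9    [121, 9]
POP       [121]
NEG       [-121]
STORE 2   []
PUSH 6    [6]
PUSH -49  [6, -49]
SUB       [55]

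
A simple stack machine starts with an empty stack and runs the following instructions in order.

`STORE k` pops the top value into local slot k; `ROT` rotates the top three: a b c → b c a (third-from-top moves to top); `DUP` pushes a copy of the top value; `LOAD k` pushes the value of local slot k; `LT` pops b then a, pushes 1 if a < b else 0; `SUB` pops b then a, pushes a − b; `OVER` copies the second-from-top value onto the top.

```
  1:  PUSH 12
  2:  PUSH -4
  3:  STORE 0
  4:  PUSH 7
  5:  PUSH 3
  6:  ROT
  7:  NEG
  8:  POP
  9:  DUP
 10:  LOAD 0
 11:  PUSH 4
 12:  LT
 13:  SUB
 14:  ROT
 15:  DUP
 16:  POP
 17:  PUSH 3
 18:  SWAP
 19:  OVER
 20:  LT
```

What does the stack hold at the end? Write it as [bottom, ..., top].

[3, 2, 3, 0]

PUSH 12 -> 12
PUSH -4 -> 12 -4
STORE 0 -> 12
PUSH 7  -> 12 7
PUSH 3  -> 12 7 3
ROT     -> 7 3 12
NEG     -> 7 3 -12
POP     -> 7 3
DUP     -> 7 3 3
LOAD 0  -> 7 3 3 -4
PUSH 4  -> 7 3 3 -4 4
LT      -> 7 3 3 1
SUB     -> 7 3 2
ROT     -> 3 2 7
DUP     -> 3 2 7 7
POP     -> 3 2 7
PUSH 3  -> 3 2 7 3
SWAP    -> 3 2 3 7
OVER    -> 3 2 3 7 3
LT      -> 3 2 3 0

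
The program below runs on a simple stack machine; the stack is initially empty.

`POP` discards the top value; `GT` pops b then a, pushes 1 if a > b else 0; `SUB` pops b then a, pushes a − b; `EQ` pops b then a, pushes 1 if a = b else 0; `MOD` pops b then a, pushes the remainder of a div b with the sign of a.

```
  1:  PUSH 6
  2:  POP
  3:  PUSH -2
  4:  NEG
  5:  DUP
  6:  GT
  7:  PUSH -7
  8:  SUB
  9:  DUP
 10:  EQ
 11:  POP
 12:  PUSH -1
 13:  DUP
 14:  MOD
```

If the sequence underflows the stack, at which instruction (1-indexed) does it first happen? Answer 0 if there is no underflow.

PUSH 6  → 6
POP     → (empty)
PUSH -2 → -2
NEG     → 2
DUP     → 2 2
GT      → 0
PUSH -7 → 0 -7
SUB     → 7
DUP     → 7 7
EQ      → 1
POP     → (empty)
PUSH -1 → -1
DUP     → -1 -1
MOD     → 0

0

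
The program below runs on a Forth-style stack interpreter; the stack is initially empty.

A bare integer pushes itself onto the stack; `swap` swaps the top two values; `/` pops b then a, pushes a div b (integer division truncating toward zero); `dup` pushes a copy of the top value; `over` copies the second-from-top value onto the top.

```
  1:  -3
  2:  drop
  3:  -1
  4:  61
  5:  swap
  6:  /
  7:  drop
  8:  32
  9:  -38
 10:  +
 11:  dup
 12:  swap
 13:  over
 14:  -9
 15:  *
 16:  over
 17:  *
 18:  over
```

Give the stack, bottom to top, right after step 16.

-3   → -3
drop → (empty)
-1   → -1
61   → -1 61
swap → 61 -1
/    → -61
drop → (empty)
32   → 32
-38  → 32 -38
+    → -6
dup  → -6 -6
swap → -6 -6
over → -6 -6 -6
-9   → -6 -6 -6 -9
*    → -6 -6 54
over → -6 -6 54 -6

[-6, -6, 54, -6]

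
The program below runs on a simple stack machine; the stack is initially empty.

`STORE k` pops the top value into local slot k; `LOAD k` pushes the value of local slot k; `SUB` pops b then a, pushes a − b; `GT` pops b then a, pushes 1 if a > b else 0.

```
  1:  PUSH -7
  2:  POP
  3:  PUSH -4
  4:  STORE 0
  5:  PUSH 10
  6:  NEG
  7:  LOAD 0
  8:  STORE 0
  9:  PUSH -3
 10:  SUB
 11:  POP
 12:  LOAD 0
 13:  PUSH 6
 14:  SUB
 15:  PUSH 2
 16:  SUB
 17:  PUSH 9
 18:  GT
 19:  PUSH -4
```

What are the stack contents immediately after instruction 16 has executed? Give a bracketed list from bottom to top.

PUSH -7  -7
POP      (empty)
PUSH -4  -4
STORE 0  (empty)
PUSH 10  10
NEG      -10
LOAD 0   -10 -4
STORE 0  -10
PUSH -3  -10 -3
SUB      -7
POP      (empty)
LOAD 0   -4
PUSH 6   -4 6
SUB      -10
PUSH 2   -10 2
SUB      -12

[-12]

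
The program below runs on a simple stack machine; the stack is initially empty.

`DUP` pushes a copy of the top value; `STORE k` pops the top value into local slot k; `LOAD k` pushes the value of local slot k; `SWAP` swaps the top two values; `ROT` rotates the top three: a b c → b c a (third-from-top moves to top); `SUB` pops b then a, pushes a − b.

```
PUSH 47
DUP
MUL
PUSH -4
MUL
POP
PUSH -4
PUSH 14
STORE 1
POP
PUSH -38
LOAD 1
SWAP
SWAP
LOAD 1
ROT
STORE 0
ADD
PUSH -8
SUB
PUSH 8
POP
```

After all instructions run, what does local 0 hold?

-38

PUSH 47   47
DUP       47 47
MUL       2209
PUSH -4   2209 -4
MUL       -8836
POP       (empty)
PUSH -4   -4
PUSH 14   -4 14
STORE 1   -4
POP       (empty)
PUSH -38  -38
LOAD 1    -38 14
SWAP      14 -38
SWAP      -38 14
LOAD 1    -38 14 14
ROT       14 14 -38
STORE 0   14 14
ADD       28
PUSH -8   28 -8
SUB       36
PUSH 8    36 8
POP       36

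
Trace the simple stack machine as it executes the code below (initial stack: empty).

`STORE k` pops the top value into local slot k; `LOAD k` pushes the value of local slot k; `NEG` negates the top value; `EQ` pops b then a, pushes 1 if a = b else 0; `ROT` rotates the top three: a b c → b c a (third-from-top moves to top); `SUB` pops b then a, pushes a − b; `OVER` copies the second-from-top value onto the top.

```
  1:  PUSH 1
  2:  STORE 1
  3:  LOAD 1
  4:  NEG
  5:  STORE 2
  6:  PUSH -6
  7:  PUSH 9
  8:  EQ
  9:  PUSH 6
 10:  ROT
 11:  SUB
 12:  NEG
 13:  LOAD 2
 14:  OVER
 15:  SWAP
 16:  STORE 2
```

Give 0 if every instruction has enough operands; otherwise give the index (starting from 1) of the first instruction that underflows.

10

PUSH 1  -> [1]
STORE 1 -> []
LOAD 1  -> [1]
NEG     -> [-1]
STORE 2 -> []
PUSH -6 -> [-6]
PUSH 9  -> [-6, 9]
EQ      -> [0]
PUSH 6  -> [0, 6]
ROT  — needs 3 operands, stack has 2 → underflow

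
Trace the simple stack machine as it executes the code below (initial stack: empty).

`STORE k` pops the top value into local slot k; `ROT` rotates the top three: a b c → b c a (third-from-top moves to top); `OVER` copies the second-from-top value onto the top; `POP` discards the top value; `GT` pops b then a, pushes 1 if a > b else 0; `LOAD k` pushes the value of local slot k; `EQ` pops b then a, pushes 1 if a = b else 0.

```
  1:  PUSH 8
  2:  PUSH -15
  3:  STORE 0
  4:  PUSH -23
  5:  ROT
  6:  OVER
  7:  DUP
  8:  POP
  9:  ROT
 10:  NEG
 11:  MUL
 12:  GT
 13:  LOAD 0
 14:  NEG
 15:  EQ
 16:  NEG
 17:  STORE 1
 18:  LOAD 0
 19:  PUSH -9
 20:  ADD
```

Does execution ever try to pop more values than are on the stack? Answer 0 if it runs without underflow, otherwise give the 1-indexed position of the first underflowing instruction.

PUSH 8    [8]
PUSH -15  [8, -15]
STORE 0   [8]
PUSH -23  [8, -23]
ROT  — needs 3 operands, stack has 2 → underflow

5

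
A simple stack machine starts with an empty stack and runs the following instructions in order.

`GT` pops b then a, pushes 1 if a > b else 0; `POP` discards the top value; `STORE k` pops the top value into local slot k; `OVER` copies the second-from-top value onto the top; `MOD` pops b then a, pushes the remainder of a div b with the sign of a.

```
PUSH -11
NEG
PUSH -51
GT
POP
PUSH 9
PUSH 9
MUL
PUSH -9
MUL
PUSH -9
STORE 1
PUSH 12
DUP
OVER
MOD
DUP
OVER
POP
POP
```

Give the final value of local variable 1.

-9

PUSH -11 -> -11
NEG      -> 11
PUSH -51 -> 11 -51
GT       -> 1
POP      -> (empty)
PUSH 9   -> 9
PUSH 9   -> 9 9
MUL      -> 81
PUSH -9  -> 81 -9
MUL      -> -729
PUSH -9  -> -729 -9
STORE 1  -> -729
PUSH 12  -> -729 12
DUP      -> -729 12 12
OVER     -> -729 12 12 12
MOD      -> -729 12 0
DUP      -> -729 12 0 0
OVER     -> -729 12 0 0 0
POP      -> -729 12 0 0
POP      -> -729 12 0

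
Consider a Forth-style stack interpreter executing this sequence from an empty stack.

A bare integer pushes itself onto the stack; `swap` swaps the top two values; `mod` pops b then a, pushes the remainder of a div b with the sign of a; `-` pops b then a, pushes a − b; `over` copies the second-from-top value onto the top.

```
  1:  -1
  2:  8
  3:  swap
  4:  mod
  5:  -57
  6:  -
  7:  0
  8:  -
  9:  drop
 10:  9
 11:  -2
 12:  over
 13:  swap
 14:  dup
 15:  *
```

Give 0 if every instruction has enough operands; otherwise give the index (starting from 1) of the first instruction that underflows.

0

-1   -> [-1]
8    -> [-1, 8]
swap -> [8, -1]
mod  -> [0]
-57  -> [0, -57]
-    -> [57]
0    -> [57, 0]
-    -> [57]
drop -> []
9    -> [9]
-2   -> [9, -2]
over -> [9, -2, 9]
swap -> [9, 9, -2]
dup  -> [9, 9, -2, -2]
*    -> [9, 9, 4]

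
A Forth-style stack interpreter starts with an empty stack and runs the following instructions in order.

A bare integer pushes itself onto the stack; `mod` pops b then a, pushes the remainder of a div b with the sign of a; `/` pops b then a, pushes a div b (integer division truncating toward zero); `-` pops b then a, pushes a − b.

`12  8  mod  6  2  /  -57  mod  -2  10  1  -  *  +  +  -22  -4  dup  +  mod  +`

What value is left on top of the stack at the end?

-17

12   [12]
8    [12, 8]
mod  [4]
6    [4, 6]
2    [4, 6, 2]
/    [4, 3]
-57  [4, 3, -57]
mod  [4, 3]
-2   [4, 3, -2]
10   [4, 3, -2, 10]
1    [4, 3, -2, 10, 1]
-    [4, 3, -2, 9]
*    [4, 3, -18]
+    [4, -15]
+    [-11]
-22  [-11, -22]
-4   [-11, -22, -4]
dup  [-11, -22, -4, -4]
+    [-11, -22, -8]
mod  [-11, -6]
+    [-17]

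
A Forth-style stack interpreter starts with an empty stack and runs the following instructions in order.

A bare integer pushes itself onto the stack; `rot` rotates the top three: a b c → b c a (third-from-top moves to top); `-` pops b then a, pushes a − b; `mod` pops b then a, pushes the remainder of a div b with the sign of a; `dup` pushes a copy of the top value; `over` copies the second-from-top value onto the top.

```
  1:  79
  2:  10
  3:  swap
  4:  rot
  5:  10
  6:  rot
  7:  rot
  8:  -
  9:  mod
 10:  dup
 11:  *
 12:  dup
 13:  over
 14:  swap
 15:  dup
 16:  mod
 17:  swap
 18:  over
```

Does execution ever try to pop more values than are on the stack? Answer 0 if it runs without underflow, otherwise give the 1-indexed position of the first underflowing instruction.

79   : 79
10   : 79 10
swap : 10 79
rot  — needs 3 operands, stack has 2 → underflow

4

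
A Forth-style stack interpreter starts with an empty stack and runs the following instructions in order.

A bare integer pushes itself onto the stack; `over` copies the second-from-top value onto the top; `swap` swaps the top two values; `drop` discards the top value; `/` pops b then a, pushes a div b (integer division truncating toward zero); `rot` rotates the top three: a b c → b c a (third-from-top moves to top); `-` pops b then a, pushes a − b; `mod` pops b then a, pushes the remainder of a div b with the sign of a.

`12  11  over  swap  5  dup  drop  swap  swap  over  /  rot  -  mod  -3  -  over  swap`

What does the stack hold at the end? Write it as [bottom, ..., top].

[12, 12, 14]

12   : 12
11   : 12 11
over : 12 11 12
swap : 12 12 11
5    : 12 12 11 5
dup  : 12 12 11 5 5
drop : 12 12 11 5
swap : 12 12 5 11
swap : 12 12 11 5
over : 12 12 11 5 11
/    : 12 12 11 0
rot  : 12 11 0 12
-    : 12 11 -12
mod  : 12 11
-3   : 12 11 -3
-    : 12 14
over : 12 14 12
swap : 12 12 14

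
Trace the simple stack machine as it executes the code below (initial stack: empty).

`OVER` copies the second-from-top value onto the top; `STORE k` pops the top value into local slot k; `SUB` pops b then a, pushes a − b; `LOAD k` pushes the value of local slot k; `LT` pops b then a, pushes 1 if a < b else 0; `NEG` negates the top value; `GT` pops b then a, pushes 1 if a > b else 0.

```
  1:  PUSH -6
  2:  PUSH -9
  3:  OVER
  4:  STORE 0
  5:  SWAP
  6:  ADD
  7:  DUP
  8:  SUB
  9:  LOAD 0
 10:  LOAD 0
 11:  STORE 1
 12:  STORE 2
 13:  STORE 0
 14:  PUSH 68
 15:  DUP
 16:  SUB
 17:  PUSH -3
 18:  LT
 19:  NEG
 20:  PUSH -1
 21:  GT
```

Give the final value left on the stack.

1

PUSH -6  [-6]
PUSH -9  [-6, -9]
OVER     [-6, -9, -6]
STORE 0  [-6, -9]
SWAP     [-9, -6]
ADD      [-15]
DUP      [-15, -15]
SUB      [0]
LOAD 0   [0, -6]
LOAD 0   [0, -6, -6]
STORE 1  [0, -6]
STORE 2  [0]
STORE 0  []
PUSH 68  [68]
DUP      [68, 68]
SUB      [0]
PUSH -3  [0, -3]
LT       [0]
NEG      [0]
PUSH -1  [0, -1]
GT       [1]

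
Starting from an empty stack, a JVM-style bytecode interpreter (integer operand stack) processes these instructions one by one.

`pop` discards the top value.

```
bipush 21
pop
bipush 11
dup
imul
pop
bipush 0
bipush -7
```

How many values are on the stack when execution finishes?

bipush 21 → [21]
pop       → []
bipush 11 → [11]
dup       → [11, 11]
imul      → [121]
pop       → []
bipush 0  → [0]
bipush -7 → [0, -7]

2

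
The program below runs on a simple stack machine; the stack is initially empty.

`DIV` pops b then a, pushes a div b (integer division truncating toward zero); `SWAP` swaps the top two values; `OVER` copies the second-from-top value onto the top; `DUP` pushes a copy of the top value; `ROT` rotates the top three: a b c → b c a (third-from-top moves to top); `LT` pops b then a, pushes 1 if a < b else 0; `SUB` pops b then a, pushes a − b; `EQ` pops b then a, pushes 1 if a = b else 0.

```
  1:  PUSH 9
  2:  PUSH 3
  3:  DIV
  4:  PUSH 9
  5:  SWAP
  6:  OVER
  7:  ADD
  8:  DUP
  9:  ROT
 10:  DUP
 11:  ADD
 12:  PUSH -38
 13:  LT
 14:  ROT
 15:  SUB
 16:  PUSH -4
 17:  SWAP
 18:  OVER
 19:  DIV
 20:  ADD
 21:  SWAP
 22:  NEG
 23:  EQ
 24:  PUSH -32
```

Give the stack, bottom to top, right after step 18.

[12, -4, -12, -4]

PUSH 9   -> [9]
PUSH 3   -> [9, 3]
DIV      -> [3]
PUSH 9   -> [3, 9]
SWAP     -> [9, 3]
OVER     -> [9, 3, 9]
ADD      -> [9, 12]
DUP      -> [9, 12, 12]
ROT      -> [12, 12, 9]
DUP      -> [12, 12, 9, 9]
ADD      -> [12, 12, 18]
PUSH -38 -> [12, 12, 18, -38]
LT       -> [12, 12, 0]
ROT      -> [12, 0, 12]
SUB      -> [12, -12]
PUSH -4  -> [12, -12, -4]
SWAP     -> [12, -4, -12]
OVER     -> [12, -4, -12, -4]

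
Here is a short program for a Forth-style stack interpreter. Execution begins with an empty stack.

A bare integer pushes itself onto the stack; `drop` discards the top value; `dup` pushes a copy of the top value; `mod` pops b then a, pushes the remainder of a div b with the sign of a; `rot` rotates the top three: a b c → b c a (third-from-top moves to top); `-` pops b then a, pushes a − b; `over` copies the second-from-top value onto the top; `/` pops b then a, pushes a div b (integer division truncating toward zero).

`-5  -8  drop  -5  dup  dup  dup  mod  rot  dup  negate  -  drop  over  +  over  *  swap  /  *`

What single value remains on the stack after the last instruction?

25

-5     : [-5]
-8     : [-5, -8]
drop   : [-5]
-5     : [-5, -5]
dup    : [-5, -5, -5]
dup    : [-5, -5, -5, -5]
dup    : [-5, -5, -5, -5, -5]
mod    : [-5, -5, -5, 0]
rot    : [-5, -5, 0, -5]
dup    : [-5, -5, 0, -5, -5]
negate : [-5, -5, 0, -5, 5]
-      : [-5, -5, 0, -10]
drop   : [-5, -5, 0]
over   : [-5, -5, 0, -5]
+      : [-5, -5, -5]
over   : [-5, -5, -5, -5]
*      : [-5, -5, 25]
swap   : [-5, 25, -5]
/      : [-5, -5]
*      : [25]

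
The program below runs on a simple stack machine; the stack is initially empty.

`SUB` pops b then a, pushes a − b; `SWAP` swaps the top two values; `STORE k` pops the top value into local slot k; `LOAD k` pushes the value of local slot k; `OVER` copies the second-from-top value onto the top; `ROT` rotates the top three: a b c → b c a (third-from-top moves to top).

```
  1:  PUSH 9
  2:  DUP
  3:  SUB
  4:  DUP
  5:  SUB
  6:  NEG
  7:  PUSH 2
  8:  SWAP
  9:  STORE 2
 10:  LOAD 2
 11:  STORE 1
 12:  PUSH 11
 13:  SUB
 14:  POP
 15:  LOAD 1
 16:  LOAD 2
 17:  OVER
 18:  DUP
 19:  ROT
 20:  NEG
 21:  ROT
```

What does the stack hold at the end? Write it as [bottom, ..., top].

[0, 0, 0, 0]

PUSH 9  → 9
DUP     → 9 9
SUB     → 0
DUP     → 0 0
SUB     → 0
NEG     → 0
PUSH 2  → 0 2
SWAP    → 2 0
STORE 2 → 2
LOAD 2  → 2 0
STORE 1 → 2
PUSH 11 → 2 11
SUB     → -9
POP     → (empty)
LOAD 1  → 0
LOAD 2  → 0 0
OVER    → 0 0 0
DUP     → 0 0 0 0
ROT     → 0 0 0 0
NEG     → 0 0 0 0
ROT     → 0 0 0 0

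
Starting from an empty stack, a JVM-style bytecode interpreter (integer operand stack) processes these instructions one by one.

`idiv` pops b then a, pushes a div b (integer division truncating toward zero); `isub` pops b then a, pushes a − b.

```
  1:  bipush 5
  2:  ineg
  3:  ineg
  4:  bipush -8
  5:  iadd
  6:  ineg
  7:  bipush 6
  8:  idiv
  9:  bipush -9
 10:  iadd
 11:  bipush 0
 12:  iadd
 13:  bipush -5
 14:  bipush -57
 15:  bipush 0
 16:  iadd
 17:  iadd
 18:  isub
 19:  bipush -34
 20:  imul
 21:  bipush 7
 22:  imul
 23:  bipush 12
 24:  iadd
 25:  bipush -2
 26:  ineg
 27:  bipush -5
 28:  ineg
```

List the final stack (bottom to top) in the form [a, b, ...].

[-12602, 2, 5]

bipush 5   : 5
ineg       : -5
ineg       : 5
bipush -8  : 5 -8
iadd       : -3
ineg       : 3
bipush 6   : 3 6
idiv       : 0
bipush -9  : 0 -9
iadd       : -9
bipush 0   : -9 0
iadd       : -9
bipush -5  : -9 -5
bipush -57 : -9 -5 -57
bipush 0   : -9 -5 -57 0
iadd       : -9 -5 -57
iadd       : -9 -62
isub       : 53
bipush -34 : 53 -34
imul       : -1802
bipush 7   : -1802 7
imul       : -12614
bipush 12  : -12614 12
iadd       : -12602
bipush -2  : -12602 -2
ineg       : -12602 2
bipush -5  : -12602 2 -5
ineg       : -12602 2 5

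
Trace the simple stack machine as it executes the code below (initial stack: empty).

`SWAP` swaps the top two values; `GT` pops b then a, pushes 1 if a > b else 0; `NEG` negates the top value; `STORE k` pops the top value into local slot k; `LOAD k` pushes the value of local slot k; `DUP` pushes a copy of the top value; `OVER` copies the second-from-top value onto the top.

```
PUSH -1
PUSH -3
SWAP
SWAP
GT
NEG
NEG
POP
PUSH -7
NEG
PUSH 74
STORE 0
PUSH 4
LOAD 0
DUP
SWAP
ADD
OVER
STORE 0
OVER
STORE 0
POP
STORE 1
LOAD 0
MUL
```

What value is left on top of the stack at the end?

PUSH -1 → [-1]
PUSH -3 → [-1, -3]
SWAP    → [-3, -1]
SWAP    → [-1, -3]
GT      → [1]
NEG     → [-1]
NEG     → [1]
POP     → []
PUSH -7 → [-7]
NEG     → [7]
PUSH 74 → [7, 74]
STORE 0 → [7]
PUSH 4  → [7, 4]
LOAD 0  → [7, 4, 74]
DUP     → [7, 4, 74, 74]
SWAP    → [7, 4, 74, 74]
ADD     → [7, 4, 148]
OVER    → [7, 4, 148, 4]
STORE 0 → [7, 4, 148]
OVER    → [7, 4, 148, 4]
STORE 0 → [7, 4, 148]
POP     → [7, 4]
STORE 1 → [7]
LOAD 0  → [7, 4]
MUL     → [28]

28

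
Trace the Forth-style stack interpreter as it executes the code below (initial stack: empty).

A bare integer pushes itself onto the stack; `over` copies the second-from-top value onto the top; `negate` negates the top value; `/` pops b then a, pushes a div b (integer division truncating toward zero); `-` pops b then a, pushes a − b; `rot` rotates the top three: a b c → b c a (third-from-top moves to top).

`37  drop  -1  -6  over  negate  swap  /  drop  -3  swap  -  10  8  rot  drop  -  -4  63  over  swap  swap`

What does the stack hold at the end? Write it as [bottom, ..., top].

37      37
drop    (empty)
-1      -1
-6      -1 -6
over    -1 -6 -1
negate  -1 -6 1
swap    -1 1 -6
/       -1 0
drop    -1
-3      -1 -3
swap    -3 -1
-       -2
10      -2 10
8       -2 10 8
rot     10 8 -2
drop    10 8
-       2
-4      2 -4
63      2 -4 63
over    2 -4 63 -4
swap    2 -4 -4 63
swap    2 -4 63 -4

[2, -4, 63, -4]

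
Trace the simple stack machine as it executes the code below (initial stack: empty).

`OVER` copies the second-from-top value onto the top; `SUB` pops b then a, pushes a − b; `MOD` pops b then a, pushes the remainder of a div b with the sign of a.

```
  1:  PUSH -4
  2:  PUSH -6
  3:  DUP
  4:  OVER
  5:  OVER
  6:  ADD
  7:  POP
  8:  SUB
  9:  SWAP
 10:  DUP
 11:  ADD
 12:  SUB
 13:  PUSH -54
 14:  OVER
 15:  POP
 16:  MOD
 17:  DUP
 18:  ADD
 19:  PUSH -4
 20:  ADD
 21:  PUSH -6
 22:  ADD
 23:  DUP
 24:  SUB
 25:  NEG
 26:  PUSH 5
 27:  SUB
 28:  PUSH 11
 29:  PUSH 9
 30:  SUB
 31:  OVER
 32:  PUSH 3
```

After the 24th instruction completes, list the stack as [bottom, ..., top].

PUSH -4  -> [-4]
PUSH -6  -> [-4, -6]
DUP      -> [-4, -6, -6]
OVER     -> [-4, -6, -6, -6]
OVER     -> [-4, -6, -6, -6, -6]
ADD      -> [-4, -6, -6, -12]
POP      -> [-4, -6, -6]
SUB      -> [-4, 0]
SWAP     -> [0, -4]
DUP      -> [0, -4, -4]
ADD      -> [0, -8]
SUB      -> [8]
PUSH -54 -> [8, -54]
OVER     -> [8, -54, 8]
POP      -> [8, -54]
MOD      -> [8]
DUP      -> [8, 8]
ADD      -> [16]
PUSH -4  -> [16, -4]
ADD      -> [12]
PUSH -6  -> [12, -6]
ADD      -> [6]
DUP      -> [6, 6]
SUB      -> [0]

[0]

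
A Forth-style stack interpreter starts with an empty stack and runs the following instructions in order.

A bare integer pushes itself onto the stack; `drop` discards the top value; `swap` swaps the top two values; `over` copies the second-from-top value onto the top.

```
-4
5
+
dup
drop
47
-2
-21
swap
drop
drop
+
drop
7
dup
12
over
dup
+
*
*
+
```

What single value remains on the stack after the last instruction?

1183

-4   -> [-4]
5    -> [-4, 5]
+    -> [1]
dup  -> [1, 1]
drop -> [1]
47   -> [1, 47]
-2   -> [1, 47, -2]
-21  -> [1, 47, -2, -21]
swap -> [1, 47, -21, -2]
drop -> [1, 47, -21]
drop -> [1, 47]
+    -> [48]
drop -> []
7    -> [7]
dup  -> [7, 7]
12   -> [7, 7, 12]
over -> [7, 7, 12, 7]
dup  -> [7, 7, 12, 7, 7]
+    -> [7, 7, 12, 14]
*    -> [7, 7, 168]
*    -> [7, 1176]
+    -> [1183]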